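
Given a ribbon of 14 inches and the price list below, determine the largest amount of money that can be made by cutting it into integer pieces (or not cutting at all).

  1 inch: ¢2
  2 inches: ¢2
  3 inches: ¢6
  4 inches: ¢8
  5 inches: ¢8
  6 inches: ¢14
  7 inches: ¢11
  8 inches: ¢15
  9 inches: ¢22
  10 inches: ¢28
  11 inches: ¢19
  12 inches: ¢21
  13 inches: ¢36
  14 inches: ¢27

38

Consider every possible first cut. best[k] is the best of p[i]+best[k−i] over all sellable i≤k.
best[1] = 2
best[2] = 4  (first piece 1, then best[1]=2)
best[3] = 6  (first piece 1, then best[2]=4)
best[4] = 8  (first piece 1, then best[3]=6)
best[5] = 10  (first piece 1, then best[4]=8)
best[6] = 14
best[7] = 16  (first piece 1, then best[6]=14)
best[8] = 18  (first piece 1, then best[7]=16)
best[9] = 22
best[10] = 28
best[11] = 30  (first piece 1, then best[10]=28)
best[12] = 32  (first piece 1, then best[11]=30)
best[13] = 36
best[14] = 38  (first piece 1, then best[13]=36)
One optimal cutting: 13 + 1 → ¢36 + ¢2 = ¢38.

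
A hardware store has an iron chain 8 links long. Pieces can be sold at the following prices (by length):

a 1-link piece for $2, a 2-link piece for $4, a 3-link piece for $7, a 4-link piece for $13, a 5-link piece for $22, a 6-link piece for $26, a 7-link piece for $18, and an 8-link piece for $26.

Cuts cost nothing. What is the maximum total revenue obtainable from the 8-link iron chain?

Consider every possible first cut. r[k] is the best of p[i]+r[k−i] over all sellable i≤k.
r[1] = 2
r[2] = max(2+2, 4+0) = 4
r[3] = max(2+4, 4+2, 7+0) = 7
r[4] = max(2+7, 4+4, 7+2, 13+0) = 13
r[5] = max(2+13, 4+7, 7+4, 13+2, 22+0) = 22
r[6] = max(2+22, 4+13, 7+7, 13+4, 22+2, 26+0) = 26
r[7] = max(2+26, 4+22, 7+13, …, 26+2, 18+0) = 28
r[8] = max(2+28, 4+26, 7+22, …, 18+2, 26+0) = 30
One optimal cutting: 6 + 1 + 1 → $26 + $2 + $2 = $30.

30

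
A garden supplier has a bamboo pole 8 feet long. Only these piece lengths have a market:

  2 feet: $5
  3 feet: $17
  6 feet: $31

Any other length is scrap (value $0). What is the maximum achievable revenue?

Let best[k] be the best obtainable value from length k. For each k, try every first piece i and keep the best of price[i] + best[k−i].
best[1] = 0
best[2] = 5
best[3] = 17
best[4] = 17
best[5] = 22  (first piece 2, then best[3]=17)
best[6] = 34  (first piece 3, then best[3]=17)
best[7] = 34
best[8] = 39  (first piece 2, then best[6]=34)
One optimal cutting: 3 + 3 + 2 → $39.

39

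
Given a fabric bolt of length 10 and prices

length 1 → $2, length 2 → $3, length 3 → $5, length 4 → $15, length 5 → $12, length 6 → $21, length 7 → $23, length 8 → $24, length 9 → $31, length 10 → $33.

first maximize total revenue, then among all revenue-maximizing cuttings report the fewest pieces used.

2

Let r[k] be the best obtainable value from length k. For each k, try every first piece i and keep the best of price[i] + r[k−i].
r[1] = 2
r[2] = max(2+2, 3+0) = 4
r[3] = max(2+4, 3+2, 5+0) = 6
r[4] = max(2+6, 3+4, 5+2, 15+0) = 15
r[5] = max(2+15, 3+6, 5+4, 15+2, 12+0) = 17
r[6] = max(2+17, 3+15, 5+6, 15+4, 12+2, 21+0) = 21
r[7] = max(2+21, 3+17, 5+15, …, 21+2, 23+0) = 23
r[8] = max(2+23, 3+21, 5+17, …, 23+2, 24+0) = 30
r[9] = max(2+30, 3+23, 5+21, …, 24+2, 31+0) = 32
r[10] = max(2+32, 3+30, 5+23, …, 31+2, 33+0) = 36
Maximum revenue is $36.
Now minimize piece count subject to staying optimal: for each k, pieces[k] = 1 + min over i with p[i]+r[k−i]=r[k] of pieces[k−i].
pieces[7] = 1
pieces[8] = 2
pieces[9] = 3
pieces[10] = 2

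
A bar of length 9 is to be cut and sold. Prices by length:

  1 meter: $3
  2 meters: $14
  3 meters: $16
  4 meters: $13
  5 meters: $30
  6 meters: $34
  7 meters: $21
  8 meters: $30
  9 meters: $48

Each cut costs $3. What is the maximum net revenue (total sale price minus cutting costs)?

Build net[k] bottom-up: net[k] = max over allowed piece i of (p[i] + net[k−i]) − 3 per cut.
net[1] = 3
net[2] = max(3+3-3, 14+0) = 14
net[3] = max(3+14-3, 14+3-3, 16+0) = 16
net[4] = max(3+16-3, 14+14-3, 16+3-3, 13+0) = 25
net[5] = max(3+25-3, 14+16-3, 16+14-3, 13+3-3, 30+0) = 30
net[6] = max(3+30-3, 14+25-3, 16+16-3, 13+14-3, 30+3-3, 34+0) = 36
net[7] = max(3+36-3, 14+30-3, 16+25-3, …, 34+3-3, 21+0) = 41
net[8] = max(3+41-3, 14+36-3, 16+30-3, …, 21+3-3, 30+0) = 47
net[9] = max(3+47-3, 14+41-3, 16+36-3, …, 30+3-3, 48+0) = 52
One optimal plan: pieces 5 + 2 + 2 (2 cuts) → $58 − $6 = $52.

52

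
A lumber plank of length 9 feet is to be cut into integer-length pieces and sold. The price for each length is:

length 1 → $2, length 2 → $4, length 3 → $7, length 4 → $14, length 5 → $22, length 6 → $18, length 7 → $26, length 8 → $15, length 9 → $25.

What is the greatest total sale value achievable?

36

Build r[k] bottom-up: r[k] = max over allowed piece i of (p[i] + r[k−i]).
r[1] = 2
r[2] = 4  (first piece 1, then r[1]=2)
r[3] = 7
r[4] = 14
r[5] = 22
r[6] = 24  (first piece 1, then r[5]=22)
r[7] = 26  (first piece 1, then r[6]=24)
r[8] = 29  (first piece 3, then r[5]=22)
r[9] = 36  (first piece 4, then r[5]=22)
One optimal cutting: 5 + 4 → $22 + $14 = $36.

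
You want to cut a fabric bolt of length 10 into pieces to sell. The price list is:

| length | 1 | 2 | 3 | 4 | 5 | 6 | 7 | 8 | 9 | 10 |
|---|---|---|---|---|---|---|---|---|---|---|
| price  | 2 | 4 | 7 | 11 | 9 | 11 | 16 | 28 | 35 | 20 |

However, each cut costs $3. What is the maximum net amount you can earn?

Consider every possible first cut. r[k] is the best of p[i]+r[k−i] over all sellable i≤k, charging 3 whenever i<k.
r[1] = 2
r[2] = 4
r[3] = 7
r[4] = 11
r[5] = 10  (first piece 1, then r[4]=11)
r[6] = 12  (first piece 2, then r[4]=11)
r[7] = 16
r[8] = 28
r[9] = 35
r[10] = 34  (first piece 1, then r[9]=35)
One optimal plan: pieces 9 + 1 (1 cut) → $37 − $3 = $34.

34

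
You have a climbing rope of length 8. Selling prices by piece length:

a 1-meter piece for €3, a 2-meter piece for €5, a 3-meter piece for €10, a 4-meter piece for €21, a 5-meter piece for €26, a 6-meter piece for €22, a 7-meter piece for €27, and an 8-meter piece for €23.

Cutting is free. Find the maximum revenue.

Build best[k] bottom-up: best[k] = max over allowed piece i of (p[i] + best[k−i]).
best[1] = 3
best[2] = max(3+3, 5+0) = 6
best[3] = max(3+6, 5+3, 10+0) = 10
best[4] = max(3+10, 5+6, 10+3, 21+0) = 21
best[5] = max(3+21, 5+10, 10+6, 21+3, 26+0) = 26
best[6] = max(3+26, 5+21, 10+10, 21+6, 26+3, 22+0) = 29
best[7] = max(3+29, 5+26, 10+21, …, 22+3, 27+0) = 32
best[8] = max(3+32, 5+29, 10+26, …, 27+3, 23+0) = 42
One optimal cutting: 4 + 4 → €21 + €21 = €42.

42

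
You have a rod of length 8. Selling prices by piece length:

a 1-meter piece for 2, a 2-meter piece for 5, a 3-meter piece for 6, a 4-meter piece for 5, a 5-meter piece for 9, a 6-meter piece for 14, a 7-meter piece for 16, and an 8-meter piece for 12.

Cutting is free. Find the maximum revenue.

20

Consider every possible first cut. best[k] is the best of p[i]+best[k−i] over all sellable i≤k.
best[1] = 2
best[2] = max(2+2, 5+0) = 5
best[3] = max(2+5, 5+2, 6+0) = 7
best[4] = max(2+7, 5+5, 6+2, 5+0) = 10
best[5] = max(2+10, 5+7, 6+5, 5+2, 9+0) = 12
best[6] = max(2+12, 5+10, 6+7, 5+5, 9+2, 14+0) = 15
best[7] = max(2+15, 5+12, 6+10, …, 14+2, 16+0) = 17
best[8] = max(2+17, 5+15, 6+12, …, 16+2, 12+0) = 20
One optimal cutting: 2 + 2 + 2 + 2 → 5 + 5 + 5 + 5 = 20.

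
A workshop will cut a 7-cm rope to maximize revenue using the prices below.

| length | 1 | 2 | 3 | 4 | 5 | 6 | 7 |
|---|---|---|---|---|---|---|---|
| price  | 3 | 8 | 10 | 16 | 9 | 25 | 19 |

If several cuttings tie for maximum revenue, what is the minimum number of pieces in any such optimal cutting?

2

Consider every possible first cut. r[k] is the best of p[i]+r[k−i] over all sellable i≤k.
r[1] = 3
r[2] = 8
r[3] = 11  (first piece 1, then r[2]=8)
r[4] = 16  (first piece 2, then r[2]=8)
r[5] = 19  (first piece 1, then r[4]=16)
r[6] = 25
r[7] = 28  (first piece 1, then r[6]=25)
Maximum revenue is 28.
Now minimize piece count subject to staying optimal: for each k, pieces[k] = 1 + min over i with p[i]+r[k−i]=r[k] of pieces[k−i].
pieces[4] = 1
pieces[5] = 2
pieces[6] = 1
pieces[7] = 2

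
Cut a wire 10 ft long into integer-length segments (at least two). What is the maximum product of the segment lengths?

Fill g[k] for k=2..10: at each k try every first piece i and multiply by the better of (k−i) uncut or g[k−i].
Small cases: g[2]=1, g[3]=2.
g[4] = 2*max(2,1) = 2*2 = 4
g[5] = 2*max(3,2) = 2*3 = 6
g[6] = 3*max(3,2) = 3*3 = 9
g[7] = 2*max(5,6) = 2*6 = 12
g[8] = 2*max(6,9) = 2*9 = 18
g[9] = 3*max(6,9) = 3*9 = 27
g[10] = 2*max(8,18) = 2*18 = 36
One optimal split: 3 + 3 + 2 + 2; product 3*3*2*2 = 36.

36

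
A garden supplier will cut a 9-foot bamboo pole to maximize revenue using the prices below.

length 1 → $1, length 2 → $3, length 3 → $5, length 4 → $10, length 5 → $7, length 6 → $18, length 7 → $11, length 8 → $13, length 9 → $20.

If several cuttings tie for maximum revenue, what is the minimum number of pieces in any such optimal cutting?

2

Let r[k] be the best obtainable value from length k. For each k, try every first piece i and keep the best of price[i] + r[k−i].
r[1] = 1
r[2] = 3
r[3] = 5
r[4] = 10
r[5] = 11  (first piece 1, then r[4]=10)
r[6] = 18
r[7] = 19  (first piece 1, then r[6]=18)
r[8] = 21  (first piece 2, then r[6]=18)
r[9] = 23  (first piece 3, then r[6]=18)
Maximum revenue is $23.
Now minimize piece count subject to staying optimal: for each k, pieces[k] = 1 + min over i with p[i]+r[k−i]=r[k] of pieces[k−i].
pieces[6] = 1
pieces[7] = 2
pieces[8] = 2
pieces[9] = 2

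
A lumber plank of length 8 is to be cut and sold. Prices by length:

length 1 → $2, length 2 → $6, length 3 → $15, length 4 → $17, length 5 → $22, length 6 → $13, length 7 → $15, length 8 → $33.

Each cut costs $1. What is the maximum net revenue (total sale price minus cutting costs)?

36

Build r[k] bottom-up: r[k] = max over allowed piece i of (p[i] + r[k−i]) − 1 per cut.
r[1] = 2
r[2] = max(2+2-1, 6+0) = 6
r[3] = max(2+6-1, 6+2-1, 15+0) = 15
r[4] = max(2+15-1, 6+6-1, 15+2-1, 17+0) = 17
r[5] = max(2+17-1, 6+15-1, 15+6-1, 17+2-1, 22+0) = 22
r[6] = max(2+22-1, 6+17-1, 15+15-1, 17+6-1, 22+2-1, 13+0) = 29
r[7] = max(2+29-1, 6+22-1, 15+17-1, …, 13+2-1, 15+0) = 31
r[8] = max(2+31-1, 6+29-1, 15+22-1, …, 15+2-1, 33+0) = 36
One optimal plan: pieces 5 + 3 (1 cut) → $37 − $1 = $36.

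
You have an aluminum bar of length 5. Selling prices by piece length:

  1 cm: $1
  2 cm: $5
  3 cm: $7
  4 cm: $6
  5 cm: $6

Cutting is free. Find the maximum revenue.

Build best[k] bottom-up: best[k] = max over allowed piece i of (p[i] + best[k−i]).
best[1] = 1
best[2] = max(1+1, 5+0) = 5
best[3] = max(1+5, 5+1, 7+0) = 7
best[4] = max(1+7, 5+5, 7+1, 6+0) = 10
best[5] = max(1+10, 5+7, 7+5, 6+1, 6+0) = 12
One optimal cutting: 3 + 2 → $7 + $5 = $12.

12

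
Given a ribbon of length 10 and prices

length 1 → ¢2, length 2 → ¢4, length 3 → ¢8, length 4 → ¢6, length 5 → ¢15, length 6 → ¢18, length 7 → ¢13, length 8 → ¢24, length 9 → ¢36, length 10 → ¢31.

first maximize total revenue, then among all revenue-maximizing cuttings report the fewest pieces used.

2

Build r[k] bottom-up: r[k] = max over allowed piece i of (p[i] + r[k−i]).
r[1] = 2
r[2] = 4  (first piece 1, then r[1]=2)
r[3] = 8
r[4] = 10  (first piece 1, then r[3]=8)
r[5] = 15
r[6] = 18
r[7] = 20  (first piece 1, then r[6]=18)
r[8] = 24
r[9] = 36
r[10] = 38  (first piece 1, then r[9]=36)
Maximum revenue is ¢38.
Now minimize piece count subject to staying optimal: for each k, pieces[k] = 1 + min over i with p[i]+r[k−i]=r[k] of pieces[k−i].
pieces[7] = 2
pieces[8] = 1
pieces[9] = 1
pieces[10] = 2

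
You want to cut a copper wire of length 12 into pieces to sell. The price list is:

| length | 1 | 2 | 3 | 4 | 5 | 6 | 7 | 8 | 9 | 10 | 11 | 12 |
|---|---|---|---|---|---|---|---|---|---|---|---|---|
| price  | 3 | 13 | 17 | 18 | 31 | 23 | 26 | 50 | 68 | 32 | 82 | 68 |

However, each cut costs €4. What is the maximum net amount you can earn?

81

Build r[k] bottom-up: r[k] = max over allowed piece i of (p[i] + r[k−i]) − 4 per cut.
r[1] = 3
r[2] = 13
r[3] = 17
r[4] = 22  (first piece 2, then r[2]=13)
r[5] = 31
r[6] = 31  (first piece 2, then r[4]=22)
r[7] = 40  (first piece 2, then r[5]=31)
r[8] = 50
r[9] = 68
r[10] = 67  (first piece 1, then r[9]=68)
r[11] = 82
r[12] = 81  (first piece 1, then r[11]=82)
One optimal plan: pieces 11 + 1 (1 cut) → €85 − €4 = €81.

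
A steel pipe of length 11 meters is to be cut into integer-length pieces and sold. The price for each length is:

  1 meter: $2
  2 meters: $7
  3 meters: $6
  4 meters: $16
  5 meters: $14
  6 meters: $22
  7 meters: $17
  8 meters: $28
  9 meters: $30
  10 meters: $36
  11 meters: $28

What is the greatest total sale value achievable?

Let R[k] be the best obtainable value from length k. For each k, try every first piece i and keep the best of price[i] + R[k−i].
R[1] = 2
R[2] = max(2+2, 7+0) = 7
R[3] = max(2+7, 7+2, 6+0) = 9
R[4] = max(2+9, 7+7, 6+2, 16+0) = 16
R[5] = max(2+16, 7+9, 6+7, 16+2, 14+0) = 18
R[6] = max(2+18, 7+16, 6+9, 16+7, 14+2, 22+0) = 23
R[7] = max(2+23, 7+18, 6+16, …, 22+2, 17+0) = 25
R[8] = max(2+25, 7+23, 6+18, …, 17+2, 28+0) = 32
R[9] = max(2+32, 7+25, 6+23, …, 28+2, 30+0) = 34
R[10] = max(2+34, 7+32, 6+25, …, 30+2, 36+0) = 39
R[11] = max(2+39, 7+34, 6+32, …, 36+2, 28+0) = 41
One optimal cutting: 4 + 4 + 2 + 1 → $16 + $16 + $7 + $2 = $41.

41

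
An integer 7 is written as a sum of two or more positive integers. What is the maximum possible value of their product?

Define m[k] = max over 1≤i<k of i · max(k−i, m[k−i]); the inner max lets the remainder stay uncut if that's better.
m[2] = 1×max(1,0) = 1×1 = 1
m[3] = 1×max(2,1) = 1×2 = 2
m[4] = 2×max(2,1) = 2×2 = 4
m[5] = 2×max(3,2) = 2×3 = 6
m[6] = 3×max(3,2) = 3×3 = 9
m[7] = 2×max(5,6) = 2×6 = 12
One optimal split: 3 + 2 + 2; product 3×2×2 = 12.

12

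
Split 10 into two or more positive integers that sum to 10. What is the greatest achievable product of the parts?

36

Define P[k] = max over 1≤i<k of i · max(k−i, P[k−i]); the inner max lets the remainder stay uncut if that's better.
P[2] = 1*max(1,0) = 1*1 = 1
P[3] = max(1*2, 2*1) = 2
P[4] = max(1*3, 2*2, 3*1) = 4
P[5] = max(1*4, 2*3, 3*2, 4*1) = 6
P[6] = max(1*6, 2*4, 3*3, 4*2, 5*1) = 9
P[7] = max(1*9, 2*6, 3*4, 4*3, 5*2, 6*1) = 12
P[8] = max(1*12, 2*9, 3*6, …, 6*2, 7*1) = 18
P[9] = max(1*18, 2*12, 3*9, …, 7*2, 8*1) = 27
P[10] = max(1*27, 2*18, 3*12, …, 8*2, 9*1) = 36
One optimal split: 3 + 3 + 2 + 2; product 3*3*2*2 = 36.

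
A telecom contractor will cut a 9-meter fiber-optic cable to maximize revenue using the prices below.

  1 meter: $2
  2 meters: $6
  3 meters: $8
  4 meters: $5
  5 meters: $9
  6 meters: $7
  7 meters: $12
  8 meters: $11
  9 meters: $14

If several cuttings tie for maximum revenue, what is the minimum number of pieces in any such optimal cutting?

Build r[k] bottom-up: r[k] = max over allowed piece i of (p[i] + r[k−i]).
r[1] = 2
r[2] = max(2+2, 6+0) = 6
r[3] = max(2+6, 6+2, 8+0) = 8
r[4] = max(2+8, 6+6, 8+2, 5+0) = 12
r[5] = max(2+12, 6+8, 8+6, 5+2, 9+0) = 14
r[6] = max(2+14, 6+12, 8+8, 5+6, 9+2, 7+0) = 18
r[7] = max(2+18, 6+14, 8+12, …, 7+2, 12+0) = 20
r[8] = max(2+20, 6+18, 8+14, …, 12+2, 11+0) = 24
r[9] = max(2+24, 6+20, 8+18, …, 11+2, 14+0) = 26
Maximum revenue is $26.
Now minimize piece count subject to staying optimal: for each k, pieces[k] = 1 + min over i with p[i]+r[k−i]=r[k] of pieces[k−i].
pieces[6] = 3
pieces[7] = 3
pieces[8] = 4
pieces[9] = 4

4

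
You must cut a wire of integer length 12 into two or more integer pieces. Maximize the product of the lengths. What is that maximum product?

81

Fill g[k] for k=2..12: at each k try every first piece i and multiply by the better of (k−i) uncut or g[k−i].
g[2] = 1·max(1,0) = 1·1 = 1
g[3] = max(1·2, 2·1) = 2
g[4] = max(1·3, 2·2, 3·1) = 4
g[5] = max(1·4, 2·3, 3·2, 4·1) = 6
g[6] = max(1·6, 2·4, 3·3, 4·2, 5·1) = 9
g[7] = max(1·9, 2·6, 3·4, 4·3, 5·2, 6·1) = 12
g[8] = max(1·12, 2·9, 3·6, …, 6·2, 7·1) = 18
g[9] = max(1·18, 2·12, 3·9, …, 7·2, 8·1) = 27
g[10] = max(1·27, 2·18, 3·12, …, 8·2, 9·1) = 36
g[11] = max(1·36, 2·27, 3·18, …, 9·2, 10·1) = 54
g[12] = max(1·54, 2·36, 3·27, …, 10·2, 11·1) = 81
One optimal split: 3 + 3 + 3 + 3; product 3·3·3·3 = 81.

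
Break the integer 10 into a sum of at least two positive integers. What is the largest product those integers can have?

36

Define prod[k] = max over 1≤i<k of i · max(k−i, prod[k−i]); the inner max lets the remainder stay uncut if that's better.
Small cases: prod[2]=1, prod[3]=2, prod[4]=4, prod[5]=6.
prod[6] = 3×max(3,2) = 3×3 = 9
prod[7] = 2×max(5,6) = 2×6 = 12
prod[8] = 2×max(6,9) = 2×9 = 18
prod[9] = 3×max(6,9) = 3×9 = 27
prod[10] = 2×max(8,18) = 2×18 = 36
One optimal split: 3 + 3 + 2 + 2; product 3×3×2×2 = 36.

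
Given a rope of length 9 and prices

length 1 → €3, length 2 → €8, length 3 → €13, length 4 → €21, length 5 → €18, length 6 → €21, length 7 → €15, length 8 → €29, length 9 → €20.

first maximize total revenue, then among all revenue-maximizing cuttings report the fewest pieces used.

Consider every possible first cut. r[k] is the best of p[i]+r[k−i] over all sellable i≤k.
r[1] = 3
r[2] = 8
r[3] = 13
r[4] = 21
r[5] = 24  (first piece 1, then r[4]=21)
r[6] = 29  (first piece 2, then r[4]=21)
r[7] = 34  (first piece 3, then r[4]=21)
r[8] = 42  (first piece 4, then r[4]=21)
r[9] = 45  (first piece 1, then r[8]=42)
Maximum revenue is €45.
Now minimize piece count subject to staying optimal: for each k, pieces[k] = 1 + min over i with p[i]+r[k−i]=r[k] of pieces[k−i].
pieces[6] = 2
pieces[7] = 2
pieces[8] = 2
pieces[9] = 3

3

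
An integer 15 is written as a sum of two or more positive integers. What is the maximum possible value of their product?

243

Define g[k] = max over 1≤i<k of i · max(k−i, g[k−i]); the inner max lets the remainder stay uncut if that's better.
g[2] = 1*max(1,0) = 1*1 = 1
g[3] = max(1*2, 2*1) = 2
g[4] = max(1*3, 2*2, 3*1) = 4
g[5] = max(1*4, 2*3, 3*2, 4*1) = 6
g[6] = max(1*6, 2*4, 3*3, 4*2, 5*1) = 9
g[7] = max(1*9, 2*6, 3*4, 4*3, 5*2, 6*1) = 12
g[8] = max(1*12, 2*9, 3*6, …, 6*2, 7*1) = 18
g[9] = max(1*18, 2*12, 3*9, …, 7*2, 8*1) = 27
g[10] = max(1*27, 2*18, 3*12, …, 8*2, 9*1) = 36
g[11] = max(1*36, 2*27, 3*18, …, 9*2, 10*1) = 54
g[12] = max(1*54, 2*36, 3*27, …, 10*2, 11*1) = 81
g[13] = max(1*81, 2*54, 3*36, …, 11*2, 12*1) = 108
g[14] = max(1*108, 2*81, 3*54, …, 12*2, 13*1) = 162
g[15] = max(1*162, 2*108, 3*81, …, 13*2, 14*1) = 243
One optimal split: 3 + 3 + 3 + 3 + 3; product 3*3*3*3*3 = 243.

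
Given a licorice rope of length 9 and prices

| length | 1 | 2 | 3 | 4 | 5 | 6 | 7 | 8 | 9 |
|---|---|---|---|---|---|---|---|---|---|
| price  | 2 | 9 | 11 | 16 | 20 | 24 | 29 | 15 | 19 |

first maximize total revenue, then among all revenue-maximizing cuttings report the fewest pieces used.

Let r[k] be the best obtainable value from length k. For each k, try every first piece i and keep the best of price[i] + r[k−i].
r[1] = 2
r[2] = max(2+2, 9+0) = 9
r[3] = max(2+9, 9+2, 11+0) = 11
r[4] = max(2+11, 9+9, 11+2, 16+0) = 18
r[5] = max(2+18, 9+11, 11+9, 16+2, 20+0) = 20
r[6] = max(2+20, 9+18, 11+11, 16+9, 20+2, 24+0) = 27
r[7] = max(2+27, 9+20, 11+18, …, 24+2, 29+0) = 29
r[8] = max(2+29, 9+27, 11+20, …, 29+2, 15+0) = 36
r[9] = max(2+36, 9+29, 11+27, …, 15+2, 19+0) = 38
Maximum revenue is ¢38.
Now minimize piece count subject to staying optimal: for each k, pieces[k] = 1 + min over i with p[i]+r[k−i]=r[k] of pieces[k−i].
pieces[6] = 3
pieces[7] = 1
pieces[8] = 4
pieces[9] = 2

2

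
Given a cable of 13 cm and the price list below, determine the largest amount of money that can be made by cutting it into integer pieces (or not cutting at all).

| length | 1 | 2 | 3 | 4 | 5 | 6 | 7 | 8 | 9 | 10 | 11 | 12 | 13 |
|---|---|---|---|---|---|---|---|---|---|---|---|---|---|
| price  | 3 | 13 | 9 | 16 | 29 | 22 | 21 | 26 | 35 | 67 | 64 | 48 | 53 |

Build R[k] bottom-up: R[k] = max over allowed piece i of (p[i] + R[k−i]).
R[1] = 3
R[2] = max(3+3, 13+0) = 13
R[3] = max(3+13, 13+3, 9+0) = 16
R[4] = max(3+16, 13+13, 9+3, 16+0) = 26
R[5] = max(3+26, 13+16, 9+13, 16+3, 29+0) = 29
R[6] = max(3+29, 13+26, 9+16, 16+13, 29+3, 22+0) = 39
R[7] = max(3+39, 13+29, 9+26, …, 22+3, 21+0) = 42
R[8] = max(3+42, 13+39, 9+29, …, 21+3, 26+0) = 52
R[9] = max(3+52, 13+42, 9+39, …, 26+3, 35+0) = 55
R[10] = max(3+55, 13+52, 9+42, …, 35+3, 67+0) = 67
R[11] = max(3+67, 13+55, 9+52, …, 67+3, 64+0) = 70
R[12] = max(3+70, 13+67, 9+55, …, 64+3, 48+0) = 80
R[13] = max(3+80, 13+70, 9+67, …, 48+3, 53+0) = 83
One optimal cutting: 10 + 2 + 1 → 67 + 13 + 3 = 83.

83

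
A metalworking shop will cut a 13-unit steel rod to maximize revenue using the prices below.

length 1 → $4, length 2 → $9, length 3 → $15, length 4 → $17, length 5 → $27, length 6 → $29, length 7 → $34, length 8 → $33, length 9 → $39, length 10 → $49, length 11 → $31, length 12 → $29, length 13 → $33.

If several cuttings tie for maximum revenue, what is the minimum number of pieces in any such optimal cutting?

Let r[k] be the best obtainable value from length k. For each k, try every first piece i and keep the best of price[i] + r[k−i].
r[1] = 4
r[2] = max(4+4, 9+0) = 9
r[3] = max(4+9, 9+4, 15+0) = 15
r[4] = max(4+15, 9+9, 15+4, 17+0) = 19
r[5] = max(4+19, 9+15, 15+9, 17+4, 27+0) = 27
r[6] = max(4+27, 9+19, 15+15, 17+9, 27+4, 29+0) = 31
r[7] = max(4+31, 9+27, 15+19, …, 29+4, 34+0) = 36
r[8] = max(4+36, 9+31, 15+27, …, 34+4, 33+0) = 42
r[9] = max(4+42, 9+36, 15+31, …, 33+4, 39+0) = 46
r[10] = max(4+46, 9+42, 15+36, …, 39+4, 49+0) = 54
r[11] = max(4+54, 9+46, 15+42, …, 49+4, 31+0) = 58
r[12] = max(4+58, 9+54, 15+46, …, 31+4, 29+0) = 63
r[13] = max(4+63, 9+58, 15+54, …, 29+4, 33+0) = 69
Maximum revenue is $69.
Now minimize piece count subject to staying optimal: for each k, pieces[k] = 1 + min over i with p[i]+r[k−i]=r[k] of pieces[k−i].
pieces[10] = 2
pieces[11] = 3
pieces[12] = 3
pieces[13] = 3

3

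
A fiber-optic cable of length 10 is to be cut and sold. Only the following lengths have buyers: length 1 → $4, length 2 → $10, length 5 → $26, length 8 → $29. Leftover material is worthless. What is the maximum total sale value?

Consider every possible first cut. best[k] is the best of p[i]+best[k−i] over all sellable i≤k.
best[1] = 4
best[2] = 10
best[3] = 14  (first piece 1, then best[2]=10)
best[4] = 20  (first piece 2, then best[2]=10)
best[5] = 26
best[6] = 30  (first piece 1, then best[5]=26)
best[7] = 36  (first piece 2, then best[5]=26)
best[8] = 40  (first piece 1, then best[7]=36)
best[9] = 46  (first piece 2, then best[7]=36)
best[10] = 52  (first piece 5, then best[5]=26)
One optimal cutting: 5 + 5 → $52.

52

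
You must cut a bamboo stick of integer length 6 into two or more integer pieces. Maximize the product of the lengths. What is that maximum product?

Define prod[k] = max over 1≤i<k of i · max(k−i, prod[k−i]); the inner max lets the remainder stay uncut if that's better.
prod[2] = 1*max(1,0) = 1*1 = 1
prod[3] = 1*max(2,1) = 1*2 = 2
prod[4] = 2*max(2,1) = 2*2 = 4
prod[5] = 2*max(3,2) = 2*3 = 6
prod[6] = 3*max(3,2) = 3*3 = 9
One optimal split: 3 + 3; product 3*3 = 9.

9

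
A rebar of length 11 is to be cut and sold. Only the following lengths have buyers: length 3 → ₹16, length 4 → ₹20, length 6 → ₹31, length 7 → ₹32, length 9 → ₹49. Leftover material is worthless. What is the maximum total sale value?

56

Let best[k] be the best obtainable value from length k. For each k, try every first piece i and keep the best of price[i] + best[k−i].
best[1] = 0
best[2] = 0
best[3] = 16
best[4] = max(16+0, 20+0) = 20
best[5] = max(16+0, 20+0) = 20
best[6] = max(16+16, 20+0, 31+0) = 32
best[7] = max(16+20, 20+16, 31+0, 32+0) = 36
best[8] = max(16+20, 20+20, 31+0, 32+0) = 40
best[9] = max(16+32, 20+20, 31+16, 32+0, 49+0) = 49
best[10] = max(16+36, 20+32, 31+20, 32+16, 49+0) = 52
best[11] = max(16+40, 20+36, 31+20, 32+20, 49+0) = 56
One optimal cutting: 4 + 4 + 3 → ₹56.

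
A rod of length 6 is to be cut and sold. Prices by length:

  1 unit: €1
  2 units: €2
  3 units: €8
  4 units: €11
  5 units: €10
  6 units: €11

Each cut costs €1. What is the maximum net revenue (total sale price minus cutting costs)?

Let v[k] be the best obtainable value from length k. For each k, try every first piece i and keep the best of price[i] + v[k−i] minus the 1 cut fee when i<k.
v[1] = 1
v[2] = max(1+1-1, 2+0) = 2
v[3] = max(1+2-1, 2+1-1, 8+0) = 8
v[4] = max(1+8-1, 2+2-1, 8+1-1, 11+0) = 11
v[5] = max(1+11-1, 2+8-1, 8+2-1, 11+1-1, 10+0) = 11
v[6] = max(1+11-1, 2+11-1, 8+8-1, 11+2-1, 10+1-1, 11+0) = 15
One optimal plan: pieces 3 + 3 (1 cut) → €16 − €1 = €15.

15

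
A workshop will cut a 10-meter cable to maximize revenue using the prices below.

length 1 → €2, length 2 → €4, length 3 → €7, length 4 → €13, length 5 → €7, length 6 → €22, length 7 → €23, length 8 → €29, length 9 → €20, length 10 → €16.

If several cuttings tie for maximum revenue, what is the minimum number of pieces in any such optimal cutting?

2

Consider every possible first cut. r[k] is the best of p[i]+r[k−i] over all sellable i≤k.
r[1] = 2
r[2] = max(2+2, 4+0) = 4
r[3] = max(2+4, 4+2, 7+0) = 7
r[4] = max(2+7, 4+4, 7+2, 13+0) = 13
r[5] = max(2+13, 4+7, 7+4, 13+2, 7+0) = 15
r[6] = max(2+15, 4+13, 7+7, 13+4, 7+2, 22+0) = 22
r[7] = max(2+22, 4+15, 7+13, …, 22+2, 23+0) = 24
r[8] = max(2+24, 4+22, 7+15, …, 23+2, 29+0) = 29
r[9] = max(2+29, 4+24, 7+22, …, 29+2, 20+0) = 31
r[10] = max(2+31, 4+29, 7+24, …, 20+2, 16+0) = 35
Maximum revenue is €35.
Now minimize piece count subject to staying optimal: for each k, pieces[k] = 1 + min over i with p[i]+r[k−i]=r[k] of pieces[k−i].
pieces[7] = 2
pieces[8] = 1
pieces[9] = 2
pieces[10] = 2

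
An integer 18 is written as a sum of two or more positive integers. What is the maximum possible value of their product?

Let f[k] be the best product for length k (with at least one cut). For each first piece i, the rest contributes max(k−i, f[k−i]).
Small cases: f[2]=1, f[3]=2, f[4]=4, f[5]=6, f[6]=9, f[7]=12, f[8]=18, f[9]=27, f[10]=36.
f[11] = max(1*36, 2*27, 3*18, …, 9*2, 10*1) = 54
f[12] = max(1*54, 2*36, 3*27, …, 10*2, 11*1) = 81
f[13] = max(1*81, 2*54, 3*36, …, 11*2, 12*1) = 108
f[14] = max(1*108, 2*81, 3*54, …, 12*2, 13*1) = 162
f[15] = max(1*162, 2*108, 3*81, …, 13*2, 14*1) = 243
f[16] = max(1*243, 2*162, 3*108, …, 14*2, 15*1) = 324
f[17] = max(1*324, 2*243, 3*162, …, 15*2, 16*1) = 486
f[18] = max(1*486, 2*324, 3*243, …, 16*2, 17*1) = 729
One optimal split: 3 + 3 + 3 + 3 + 3 + 3; product 3*3*3*3*3*3 = 729.

729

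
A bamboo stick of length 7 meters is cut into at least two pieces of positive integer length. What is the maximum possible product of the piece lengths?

Fill m[k] for k=2..7: at each k try every first piece i and multiply by the better of (k−i) uncut or m[k−i].
m[2] = 1·max(1,0) = 1·1 = 1
m[3] = 1·max(2,1) = 1·2 = 2
m[4] = 2·max(2,1) = 2·2 = 4
m[5] = 2·max(3,2) = 2·3 = 6
m[6] = 3·max(3,2) = 3·3 = 9
m[7] = 2·max(5,6) = 2·6 = 12
One optimal split: 3 + 2 + 2; product 3·2·2 = 12.

12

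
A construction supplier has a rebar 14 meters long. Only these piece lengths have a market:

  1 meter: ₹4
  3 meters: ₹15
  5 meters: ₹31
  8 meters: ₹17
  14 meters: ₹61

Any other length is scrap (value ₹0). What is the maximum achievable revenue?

81

Consider every possible first cut. f[k] is the best of p[i]+f[k−i] over all sellable i≤k.
f[1] = 4
f[2] = 8  (first piece 1, then f[1]=4)
f[3] = 15
f[4] = 19  (first piece 1, then f[3]=15)
f[5] = 31
f[6] = 35  (first piece 1, then f[5]=31)
f[7] = 39  (first piece 1, then f[6]=35)
f[8] = 46  (first piece 3, then f[5]=31)
f[9] = 50  (first piece 1, then f[8]=46)
f[10] = 62  (first piece 5, then f[5]=31)
f[11] = 66  (first piece 1, then f[10]=62)
f[12] = 70  (first piece 1, then f[11]=66)
f[13] = 77  (first piece 3, then f[10]=62)
f[14] = 81  (first piece 1, then f[13]=77)
One optimal cutting: 5 + 5 + 3 + 1 → ₹81.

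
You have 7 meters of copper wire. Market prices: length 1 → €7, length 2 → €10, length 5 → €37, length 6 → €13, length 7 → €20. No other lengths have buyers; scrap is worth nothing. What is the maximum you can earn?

51

Consider every possible first cut. best[k] is the best of p[i]+best[k−i] over all sellable i≤k.
best[1] = 7
best[2] = 14  (first piece 1, then best[1]=7)
best[3] = 21  (first piece 1, then best[2]=14)
best[4] = 28  (first piece 1, then best[3]=21)
best[5] = 37
best[6] = 44  (first piece 1, then best[5]=37)
best[7] = 51  (first piece 1, then best[6]=44)
One optimal cutting: 5 + 1 + 1 → €51.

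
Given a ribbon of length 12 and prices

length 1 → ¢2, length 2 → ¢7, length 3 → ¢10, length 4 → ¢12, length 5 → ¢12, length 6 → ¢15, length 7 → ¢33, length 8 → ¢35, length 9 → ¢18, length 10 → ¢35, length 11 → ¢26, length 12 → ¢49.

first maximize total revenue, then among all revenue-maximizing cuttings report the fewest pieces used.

3

Consider every possible first cut. r[k] is the best of p[i]+r[k−i] over all sellable i≤k.
r[1] = 2
r[2] = max(2+2, 7+0) = 7
r[3] = max(2+7, 7+2, 10+0) = 10
r[4] = max(2+10, 7+7, 10+2, 12+0) = 14
r[5] = max(2+14, 7+10, 10+7, 12+2, 12+0) = 17
r[6] = max(2+17, 7+14, 10+10, 12+7, 12+2, 15+0) = 21
r[7] = max(2+21, 7+17, 10+14, …, 15+2, 33+0) = 33
r[8] = max(2+33, 7+21, 10+17, …, 33+2, 35+0) = 35
r[9] = max(2+35, 7+33, 10+21, …, 35+2, 18+0) = 40
r[10] = max(2+40, 7+35, 10+33, …, 18+2, 35+0) = 43
r[11] = max(2+43, 7+40, 10+35, …, 35+2, 26+0) = 47
r[12] = max(2+47, 7+43, 10+40, …, 26+2, 49+0) = 50
Maximum revenue is ¢50.
Now minimize piece count subject to staying optimal: for each k, pieces[k] = 1 + min over i with p[i]+r[k−i]=r[k] of pieces[k−i].
pieces[9] = 2
pieces[10] = 2
pieces[11] = 3
pieces[12] = 3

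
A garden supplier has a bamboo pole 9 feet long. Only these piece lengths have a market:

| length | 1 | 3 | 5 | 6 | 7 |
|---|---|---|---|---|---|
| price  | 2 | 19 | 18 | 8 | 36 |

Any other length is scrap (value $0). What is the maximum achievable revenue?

57

Build best[k] bottom-up: best[k] = max over allowed piece i of (p[i] + best[k−i]).
best[1] = 2
best[2] = 4  (first piece 1, then best[1]=2)
best[3] = 19
best[4] = 21  (first piece 1, then best[3]=19)
best[5] = 23  (first piece 1, then best[4]=21)
best[6] = 38  (first piece 3, then best[3]=19)
best[7] = 40  (first piece 1, then best[6]=38)
best[8] = 42  (first piece 1, then best[7]=40)
best[9] = 57  (first piece 3, then best[6]=38)
One optimal cutting: 3 + 3 + 3 → $57.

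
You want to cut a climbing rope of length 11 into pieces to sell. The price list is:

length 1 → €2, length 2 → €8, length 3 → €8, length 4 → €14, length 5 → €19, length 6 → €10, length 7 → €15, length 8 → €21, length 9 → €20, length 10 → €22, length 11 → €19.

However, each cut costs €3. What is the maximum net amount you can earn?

Let v[k] be the best obtainable value from length k. For each k, try every first piece i and keep the best of price[i] + v[k−i] minus the 3 cut fee when i<k.
v[1] = 2
v[2] = 8
v[3] = 8
v[4] = 14
v[5] = 19
v[6] = 19  (first piece 2, then v[4]=14)
v[7] = 24  (first piece 2, then v[5]=19)
v[8] = 25  (first piece 4, then v[4]=14)
v[9] = 30  (first piece 4, then v[5]=19)
v[10] = 35  (first piece 5, then v[5]=19)
v[11] = 35  (first piece 2, then v[9]=30)
One optimal plan: pieces 5 + 4 + 2 (2 cuts) → €41 − €6 = €35.

35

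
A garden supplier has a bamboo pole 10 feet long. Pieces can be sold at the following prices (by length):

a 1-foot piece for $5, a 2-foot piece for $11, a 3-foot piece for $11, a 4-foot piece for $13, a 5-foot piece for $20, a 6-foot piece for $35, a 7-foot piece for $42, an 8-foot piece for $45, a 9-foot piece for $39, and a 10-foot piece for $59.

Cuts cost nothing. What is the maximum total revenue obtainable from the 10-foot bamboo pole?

Consider every possible first cut. r[k] is the best of p[i]+r[k−i] over all sellable i≤k.
r[1] = 5
r[2] = 11
r[3] = 16  (first piece 1, then r[2]=11)
r[4] = 22  (first piece 2, then r[2]=11)
r[5] = 27  (first piece 1, then r[4]=22)
r[6] = 35
r[7] = 42
r[8] = 47  (first piece 1, then r[7]=42)
r[9] = 53  (first piece 2, then r[7]=42)
r[10] = 59
Best is to sell the whole 10-foot piece uncut for $59.

59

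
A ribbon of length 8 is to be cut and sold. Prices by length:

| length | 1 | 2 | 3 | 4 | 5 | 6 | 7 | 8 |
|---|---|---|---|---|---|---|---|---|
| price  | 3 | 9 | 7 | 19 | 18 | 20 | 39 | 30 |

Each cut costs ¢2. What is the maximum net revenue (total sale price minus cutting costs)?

Let v[k] be the best obtainable value from length k. For each k, try every first piece i and keep the best of price[i] + v[k−i] minus the 2 cut fee when i<k.
v[1] = 3
v[2] = 9
v[3] = 10  (first piece 1, then v[2]=9)
v[4] = 19
v[5] = 20  (first piece 1, then v[4]=19)
v[6] = 26  (first piece 2, then v[4]=19)
v[7] = 39
v[8] = 40  (first piece 1, then v[7]=39)
One optimal plan: pieces 7 + 1 (1 cut) → ¢42 − ¢2 = ¢40.

40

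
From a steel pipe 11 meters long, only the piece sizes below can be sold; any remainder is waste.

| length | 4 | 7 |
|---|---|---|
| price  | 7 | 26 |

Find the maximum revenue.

33

Let f[k] be the best obtainable value from length k. For each k, try every first piece i and keep the best of price[i] + f[k−i].
f[1] = 0
f[2] = 0
f[3] = 0
f[4] = 7
f[5] = 7
f[6] = 7
f[7] = 26
f[8] = 26
f[9] = 26
f[10] = 26
f[11] = 33  (first piece 4, then f[7]=26)
One optimal cutting: 7 + 4 → $33.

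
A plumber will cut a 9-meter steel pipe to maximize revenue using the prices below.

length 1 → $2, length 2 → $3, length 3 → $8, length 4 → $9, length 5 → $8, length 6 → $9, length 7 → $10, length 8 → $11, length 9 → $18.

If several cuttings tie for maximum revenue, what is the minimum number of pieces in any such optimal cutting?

Consider every possible first cut. r[k] is the best of p[i]+r[k−i] over all sellable i≤k.
r[1] = 2
r[2] = max(2+2, 3+0) = 4
r[3] = max(2+4, 3+2, 8+0) = 8
r[4] = max(2+8, 3+4, 8+2, 9+0) = 10
r[5] = max(2+10, 3+8, 8+4, 9+2, 8+0) = 12
r[6] = max(2+12, 3+10, 8+8, 9+4, 8+2, 9+0) = 16
r[7] = max(2+16, 3+12, 8+10, …, 9+2, 10+0) = 18
r[8] = max(2+18, 3+16, 8+12, …, 10+2, 11+0) = 20
r[9] = max(2+20, 3+18, 8+16, …, 11+2, 18+0) = 24
Maximum revenue is $24.
Now minimize piece count subject to staying optimal: for each k, pieces[k] = 1 + min over i with p[i]+r[k−i]=r[k] of pieces[k−i].
pieces[6] = 2
pieces[7] = 3
pieces[8] = 4
pieces[9] = 3

3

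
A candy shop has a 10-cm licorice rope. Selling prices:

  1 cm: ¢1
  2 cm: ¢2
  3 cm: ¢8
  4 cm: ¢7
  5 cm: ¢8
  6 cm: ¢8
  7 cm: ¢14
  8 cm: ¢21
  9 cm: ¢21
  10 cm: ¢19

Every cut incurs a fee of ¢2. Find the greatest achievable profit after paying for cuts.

Let net[k] be the best obtainable value from length k. For each k, try every first piece i and keep the best of price[i] + net[k−i] minus the 2 cut fee when i<k.
net[1] = 1
net[2] = 2
net[3] = 8
net[4] = 7  (first piece 1, then net[3]=8)
net[5] = 8  (first piece 2, then net[3]=8)
net[6] = 14  (first piece 3, then net[3]=8)
net[7] = 14
net[8] = 21
net[9] = 21
net[10] = 21  (first piece 2, then net[8]=21)
One optimal plan: pieces 8 + 2 (1 cut) → ¢23 − ¢2 = ¢21.

21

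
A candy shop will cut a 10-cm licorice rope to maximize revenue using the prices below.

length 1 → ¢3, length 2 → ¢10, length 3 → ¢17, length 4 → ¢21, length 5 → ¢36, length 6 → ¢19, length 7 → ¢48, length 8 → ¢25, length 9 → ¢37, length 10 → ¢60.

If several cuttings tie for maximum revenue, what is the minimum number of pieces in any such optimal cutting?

2

Build r[k] bottom-up: r[k] = max over allowed piece i of (p[i] + r[k−i]).
r[1] = 3
r[2] = 10
r[3] = 17
r[4] = 21
r[5] = 36
r[6] = 39  (first piece 1, then r[5]=36)
r[7] = 48
r[8] = 53  (first piece 3, then r[5]=36)
r[9] = 58  (first piece 2, then r[7]=48)
r[10] = 72  (first piece 5, then r[5]=36)
Maximum revenue is ¢72.
Now minimize piece count subject to staying optimal: for each k, pieces[k] = 1 + min over i with p[i]+r[k−i]=r[k] of pieces[k−i].
pieces[7] = 1
pieces[8] = 2
pieces[9] = 2
pieces[10] = 2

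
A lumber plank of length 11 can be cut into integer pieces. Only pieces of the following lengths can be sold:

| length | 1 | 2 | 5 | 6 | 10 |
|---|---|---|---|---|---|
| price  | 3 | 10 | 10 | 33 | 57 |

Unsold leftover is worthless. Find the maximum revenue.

Let r[k] be the best obtainable value from length k. For each k, try every first piece i and keep the best of price[i] + r[k−i].
r[1] = 3
r[2] = max(3+3, 10+0) = 10
r[3] = max(3+10, 10+3) = 13
r[4] = max(3+13, 10+10) = 20
r[5] = max(3+20, 10+13, 10+0) = 23
r[6] = max(3+23, 10+20, 10+3, 33+0) = 33
r[7] = max(3+33, 10+23, 10+10, 33+3) = 36
r[8] = max(3+36, 10+33, 10+13, 33+10) = 43
r[9] = max(3+43, 10+36, 10+20, 33+13) = 46
r[10] = max(3+46, 10+43, 10+23, 33+20, 57+0) = 57
r[11] = max(3+57, 10+46, 10+33, 33+23, 57+3) = 60
One optimal cutting: 10 + 1 → $60.

60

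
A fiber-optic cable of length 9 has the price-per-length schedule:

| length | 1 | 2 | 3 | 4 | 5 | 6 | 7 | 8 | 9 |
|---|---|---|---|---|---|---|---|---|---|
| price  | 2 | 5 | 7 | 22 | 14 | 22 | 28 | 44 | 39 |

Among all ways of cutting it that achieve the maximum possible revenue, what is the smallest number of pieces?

Let r[k] be the best obtainable value from length k. For each k, try every first piece i and keep the best of price[i] + r[k−i].
r[1] = 2
r[2] = max(2+2, 5+0) = 5
r[3] = max(2+5, 5+2, 7+0) = 7
r[4] = max(2+7, 5+5, 7+2, 22+0) = 22
r[5] = max(2+22, 5+7, 7+5, 22+2, 14+0) = 24
r[6] = max(2+24, 5+22, 7+7, 22+5, 14+2, 22+0) = 27
r[7] = max(2+27, 5+24, 7+22, …, 22+2, 28+0) = 29
r[8] = max(2+29, 5+27, 7+24, …, 28+2, 44+0) = 44
r[9] = max(2+44, 5+29, 7+27, …, 44+2, 39+0) = 46
Maximum revenue is $46.
Now minimize piece count subject to staying optimal: for each k, pieces[k] = 1 + min over i with p[i]+r[k−i]=r[k] of pieces[k−i].
pieces[6] = 2
pieces[7] = 2
pieces[8] = 1
pieces[9] = 2

2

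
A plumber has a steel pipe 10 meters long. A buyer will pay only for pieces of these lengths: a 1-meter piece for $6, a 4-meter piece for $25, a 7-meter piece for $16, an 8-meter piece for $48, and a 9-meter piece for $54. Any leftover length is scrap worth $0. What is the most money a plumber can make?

Let r[k] be the best obtainable value from length k. For each k, try every first piece i and keep the best of price[i] + r[k−i].
r[1] = 6
r[2] = 12  (first piece 1, then r[1]=6)
r[3] = 18  (first piece 1, then r[2]=12)
r[4] = 25
r[5] = 31  (first piece 1, then r[4]=25)
r[6] = 37  (first piece 1, then r[5]=31)
r[7] = 43  (first piece 1, then r[6]=37)
r[8] = 50  (first piece 4, then r[4]=25)
r[9] = 56  (first piece 1, then r[8]=50)
r[10] = 62  (first piece 1, then r[9]=56)
One optimal cutting: 4 + 4 + 1 + 1 → $62.

62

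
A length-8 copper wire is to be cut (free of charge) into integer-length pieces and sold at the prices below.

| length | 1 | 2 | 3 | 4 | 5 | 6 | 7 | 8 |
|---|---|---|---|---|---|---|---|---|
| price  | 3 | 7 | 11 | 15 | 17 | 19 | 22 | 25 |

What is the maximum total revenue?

30

Let R[k] be the best obtainable value from length k. For each k, try every first piece i and keep the best of price[i] + R[k−i].
R[1] = 3
R[2] = 7
R[3] = 11
R[4] = 15
R[5] = 18  (first piece 1, then R[4]=15)
R[6] = 22  (first piece 2, then R[4]=15)
R[7] = 26  (first piece 3, then R[4]=15)
R[8] = 30  (first piece 4, then R[4]=15)
One optimal cutting: 4 + 4 → €15 + €15 = €30.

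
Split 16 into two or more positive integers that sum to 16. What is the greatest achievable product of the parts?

324

Let prod[k] be the best product for length k (with at least one cut). For each first piece i, the rest contributes max(k−i, prod[k−i]).
Small cases: prod[2]=1, prod[3]=2, prod[4]=4, prod[5]=6, prod[6]=9, prod[7]=12, prod[8]=18, prod[9]=27.
prod[10] = max(1×27, 2×18, 3×12, …, 8×2, 9×1) = 36
prod[11] = max(1×36, 2×27, 3×18, …, 9×2, 10×1) = 54
prod[12] = max(1×54, 2×36, 3×27, …, 10×2, 11×1) = 81
prod[13] = max(1×81, 2×54, 3×36, …, 11×2, 12×1) = 108
prod[14] = max(1×108, 2×81, 3×54, …, 12×2, 13×1) = 162
prod[15] = max(1×162, 2×108, 3×81, …, 13×2, 14×1) = 243
prod[16] = max(1×243, 2×162, 3×108, …, 14×2, 15×1) = 324
One optimal split: 3 + 3 + 3 + 3 + 2 + 2; product 3×3×3×3×2×2 = 324.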